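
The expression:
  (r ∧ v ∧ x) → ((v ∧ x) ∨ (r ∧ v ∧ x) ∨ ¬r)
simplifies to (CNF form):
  True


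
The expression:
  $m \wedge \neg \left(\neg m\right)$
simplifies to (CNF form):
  $m$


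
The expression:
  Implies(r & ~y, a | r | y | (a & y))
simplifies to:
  True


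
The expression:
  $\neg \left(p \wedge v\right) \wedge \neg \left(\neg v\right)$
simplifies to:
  $v \wedge \neg p$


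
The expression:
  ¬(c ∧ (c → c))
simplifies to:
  ¬c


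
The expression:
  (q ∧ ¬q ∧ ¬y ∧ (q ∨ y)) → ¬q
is always true.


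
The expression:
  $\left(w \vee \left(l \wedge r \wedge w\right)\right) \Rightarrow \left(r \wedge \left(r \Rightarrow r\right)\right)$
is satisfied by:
  {r: True, w: False}
  {w: False, r: False}
  {w: True, r: True}


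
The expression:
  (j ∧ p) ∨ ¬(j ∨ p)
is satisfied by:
  {j: False, p: False}
  {p: True, j: True}


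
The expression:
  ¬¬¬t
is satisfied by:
  {t: False}


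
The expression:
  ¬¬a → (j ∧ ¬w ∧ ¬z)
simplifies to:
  (j ∧ ¬w ∧ ¬z) ∨ ¬a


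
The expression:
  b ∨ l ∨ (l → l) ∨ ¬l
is always true.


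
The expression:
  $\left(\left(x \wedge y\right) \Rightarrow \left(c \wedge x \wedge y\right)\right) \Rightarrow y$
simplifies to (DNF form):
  $y$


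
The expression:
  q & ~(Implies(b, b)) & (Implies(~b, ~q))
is never true.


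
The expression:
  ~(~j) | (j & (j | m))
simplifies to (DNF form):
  j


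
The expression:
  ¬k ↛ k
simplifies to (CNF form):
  ¬k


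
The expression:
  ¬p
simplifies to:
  ¬p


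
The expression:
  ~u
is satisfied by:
  {u: False}


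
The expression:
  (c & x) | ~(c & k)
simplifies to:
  x | ~c | ~k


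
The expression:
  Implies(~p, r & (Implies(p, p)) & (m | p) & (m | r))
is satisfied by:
  {r: True, p: True, m: True}
  {r: True, p: True, m: False}
  {p: True, m: True, r: False}
  {p: True, m: False, r: False}
  {r: True, m: True, p: False}


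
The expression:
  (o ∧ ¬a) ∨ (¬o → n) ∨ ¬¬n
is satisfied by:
  {n: True, o: True}
  {n: True, o: False}
  {o: True, n: False}


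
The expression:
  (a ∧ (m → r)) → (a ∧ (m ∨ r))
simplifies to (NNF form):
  m ∨ r ∨ ¬a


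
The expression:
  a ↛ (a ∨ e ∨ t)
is never true.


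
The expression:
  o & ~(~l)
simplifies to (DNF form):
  l & o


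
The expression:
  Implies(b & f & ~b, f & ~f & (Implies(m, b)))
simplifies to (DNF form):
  True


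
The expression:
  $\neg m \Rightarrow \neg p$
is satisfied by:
  {m: True, p: False}
  {p: False, m: False}
  {p: True, m: True}


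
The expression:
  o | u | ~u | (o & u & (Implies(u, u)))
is always true.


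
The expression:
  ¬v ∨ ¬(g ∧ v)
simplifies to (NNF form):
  ¬g ∨ ¬v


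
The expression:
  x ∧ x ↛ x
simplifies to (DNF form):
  False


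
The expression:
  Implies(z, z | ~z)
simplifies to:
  True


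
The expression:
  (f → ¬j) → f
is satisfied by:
  {f: True}


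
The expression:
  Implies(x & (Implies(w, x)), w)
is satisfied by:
  {w: True, x: False}
  {x: False, w: False}
  {x: True, w: True}


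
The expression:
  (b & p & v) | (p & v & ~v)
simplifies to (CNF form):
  b & p & v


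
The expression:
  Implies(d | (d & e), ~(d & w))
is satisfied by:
  {w: False, d: False}
  {d: True, w: False}
  {w: True, d: False}


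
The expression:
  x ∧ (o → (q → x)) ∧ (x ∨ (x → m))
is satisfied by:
  {x: True}


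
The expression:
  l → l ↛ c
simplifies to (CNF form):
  ¬c ∨ ¬l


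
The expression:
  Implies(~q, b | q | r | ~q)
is always true.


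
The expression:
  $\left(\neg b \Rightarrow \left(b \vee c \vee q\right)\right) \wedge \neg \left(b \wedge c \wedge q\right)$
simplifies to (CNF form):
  $\left(b \vee c \vee q\right) \wedge \left(b \vee c \vee \neg b\right) \wedge \left(b \vee q \vee \neg q\right) \wedge \left(b \vee \neg b \vee \neg q\right) \wedge \left(c \vee q \vee \neg c\right) \wedge \left(c \vee \neg b \vee \neg c\right) \wedge \left(q \vee \neg c \vee \neg q\right) \wedge \left(\neg b \vee \neg c \vee \neg q\right)$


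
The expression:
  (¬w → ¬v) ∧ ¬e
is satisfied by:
  {w: True, e: False, v: False}
  {e: False, v: False, w: False}
  {w: True, v: True, e: False}


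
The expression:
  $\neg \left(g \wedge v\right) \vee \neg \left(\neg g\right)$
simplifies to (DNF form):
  $\text{True}$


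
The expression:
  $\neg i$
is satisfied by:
  {i: False}


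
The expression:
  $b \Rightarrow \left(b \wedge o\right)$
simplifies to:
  $o \vee \neg b$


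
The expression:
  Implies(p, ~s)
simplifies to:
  ~p | ~s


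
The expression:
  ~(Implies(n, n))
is never true.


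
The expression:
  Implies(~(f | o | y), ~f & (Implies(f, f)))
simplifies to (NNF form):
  True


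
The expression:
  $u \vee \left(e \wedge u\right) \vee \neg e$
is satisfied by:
  {u: True, e: False}
  {e: False, u: False}
  {e: True, u: True}


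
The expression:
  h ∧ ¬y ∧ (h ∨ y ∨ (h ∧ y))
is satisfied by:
  {h: True, y: False}


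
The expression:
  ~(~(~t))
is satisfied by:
  {t: False}


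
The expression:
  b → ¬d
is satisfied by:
  {d: False, b: False}
  {b: True, d: False}
  {d: True, b: False}


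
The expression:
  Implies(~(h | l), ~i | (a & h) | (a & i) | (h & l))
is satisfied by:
  {a: True, l: True, h: True, i: False}
  {a: True, l: True, h: False, i: False}
  {a: True, h: True, l: False, i: False}
  {a: True, h: False, l: False, i: False}
  {l: True, h: True, a: False, i: False}
  {l: True, a: False, h: False, i: False}
  {l: False, h: True, a: False, i: False}
  {l: False, a: False, h: False, i: False}
  {a: True, i: True, l: True, h: True}
  {a: True, i: True, l: True, h: False}
  {a: True, i: True, h: True, l: False}
  {a: True, i: True, h: False, l: False}
  {i: True, l: True, h: True, a: False}
  {i: True, l: True, h: False, a: False}
  {i: True, h: True, l: False, a: False}


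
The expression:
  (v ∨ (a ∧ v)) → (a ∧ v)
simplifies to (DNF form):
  a ∨ ¬v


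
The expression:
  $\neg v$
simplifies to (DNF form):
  $\neg v$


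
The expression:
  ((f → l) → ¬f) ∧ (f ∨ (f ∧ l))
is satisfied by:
  {f: True, l: False}


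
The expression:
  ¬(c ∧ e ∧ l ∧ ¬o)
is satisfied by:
  {o: True, l: False, c: False, e: False}
  {o: False, l: False, c: False, e: False}
  {e: True, o: True, l: False, c: False}
  {e: True, o: False, l: False, c: False}
  {o: True, c: True, e: False, l: False}
  {c: True, e: False, l: False, o: False}
  {e: True, c: True, o: True, l: False}
  {e: True, c: True, o: False, l: False}
  {o: True, l: True, e: False, c: False}
  {l: True, e: False, c: False, o: False}
  {o: True, e: True, l: True, c: False}
  {e: True, l: True, o: False, c: False}
  {o: True, c: True, l: True, e: False}
  {c: True, l: True, e: False, o: False}
  {e: True, c: True, l: True, o: True}


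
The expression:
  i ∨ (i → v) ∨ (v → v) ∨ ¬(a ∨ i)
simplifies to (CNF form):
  True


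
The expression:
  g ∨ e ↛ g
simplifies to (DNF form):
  e ∨ g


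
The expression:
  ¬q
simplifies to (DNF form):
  ¬q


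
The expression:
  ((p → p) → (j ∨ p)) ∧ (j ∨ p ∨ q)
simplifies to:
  j ∨ p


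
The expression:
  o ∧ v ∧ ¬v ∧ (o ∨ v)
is never true.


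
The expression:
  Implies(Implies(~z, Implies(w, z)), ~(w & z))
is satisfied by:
  {w: False, z: False}
  {z: True, w: False}
  {w: True, z: False}


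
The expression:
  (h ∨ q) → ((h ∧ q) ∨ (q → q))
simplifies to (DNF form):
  True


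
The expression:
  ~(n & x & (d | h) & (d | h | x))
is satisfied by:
  {d: False, h: False, n: False, x: False}
  {h: True, x: False, d: False, n: False}
  {d: True, x: False, h: False, n: False}
  {h: True, d: True, x: False, n: False}
  {x: True, d: False, h: False, n: False}
  {x: True, h: True, d: False, n: False}
  {x: True, d: True, h: False, n: False}
  {x: True, h: True, d: True, n: False}
  {n: True, x: False, d: False, h: False}
  {n: True, h: True, x: False, d: False}
  {n: True, d: True, x: False, h: False}
  {n: True, h: True, d: True, x: False}
  {n: True, x: True, d: False, h: False}


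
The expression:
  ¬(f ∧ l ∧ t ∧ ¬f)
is always true.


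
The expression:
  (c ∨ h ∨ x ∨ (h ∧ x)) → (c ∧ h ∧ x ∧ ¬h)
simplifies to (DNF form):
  ¬c ∧ ¬h ∧ ¬x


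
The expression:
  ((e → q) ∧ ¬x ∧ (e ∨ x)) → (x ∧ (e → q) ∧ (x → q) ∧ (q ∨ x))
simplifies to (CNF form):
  x ∨ ¬e ∨ ¬q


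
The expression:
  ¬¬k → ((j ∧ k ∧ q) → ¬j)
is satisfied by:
  {k: False, q: False, j: False}
  {j: True, k: False, q: False}
  {q: True, k: False, j: False}
  {j: True, q: True, k: False}
  {k: True, j: False, q: False}
  {j: True, k: True, q: False}
  {q: True, k: True, j: False}


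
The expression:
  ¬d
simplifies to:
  ¬d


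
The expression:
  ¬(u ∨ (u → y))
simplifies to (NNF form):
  False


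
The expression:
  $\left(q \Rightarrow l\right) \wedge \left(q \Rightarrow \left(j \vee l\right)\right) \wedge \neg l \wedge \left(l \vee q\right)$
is never true.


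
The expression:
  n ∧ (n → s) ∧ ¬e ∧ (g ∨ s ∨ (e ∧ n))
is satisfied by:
  {s: True, n: True, e: False}


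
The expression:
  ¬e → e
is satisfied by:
  {e: True}


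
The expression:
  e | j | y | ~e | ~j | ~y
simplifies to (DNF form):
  True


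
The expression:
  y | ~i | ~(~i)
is always true.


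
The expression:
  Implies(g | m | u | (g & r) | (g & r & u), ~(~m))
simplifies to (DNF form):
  m | (~g & ~u)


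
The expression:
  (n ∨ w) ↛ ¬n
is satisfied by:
  {n: True}


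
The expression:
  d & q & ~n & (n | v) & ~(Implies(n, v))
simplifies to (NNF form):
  False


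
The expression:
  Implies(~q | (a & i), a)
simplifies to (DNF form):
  a | q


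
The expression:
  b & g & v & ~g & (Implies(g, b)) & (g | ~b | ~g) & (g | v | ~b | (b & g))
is never true.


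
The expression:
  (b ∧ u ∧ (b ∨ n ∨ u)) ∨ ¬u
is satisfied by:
  {b: True, u: False}
  {u: False, b: False}
  {u: True, b: True}


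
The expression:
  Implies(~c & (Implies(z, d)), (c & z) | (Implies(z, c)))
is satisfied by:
  {c: True, z: False, d: False}
  {c: False, z: False, d: False}
  {d: True, c: True, z: False}
  {d: True, c: False, z: False}
  {z: True, c: True, d: False}
  {z: True, c: False, d: False}
  {z: True, d: True, c: True}


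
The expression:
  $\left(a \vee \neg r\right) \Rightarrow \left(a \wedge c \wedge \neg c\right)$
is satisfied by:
  {r: True, a: False}


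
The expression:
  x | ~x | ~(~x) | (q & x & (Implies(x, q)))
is always true.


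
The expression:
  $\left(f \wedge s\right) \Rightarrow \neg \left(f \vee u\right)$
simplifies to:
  $\neg f \vee \neg s$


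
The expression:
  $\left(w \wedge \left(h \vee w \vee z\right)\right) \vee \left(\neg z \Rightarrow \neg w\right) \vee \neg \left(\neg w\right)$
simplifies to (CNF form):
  $\text{True}$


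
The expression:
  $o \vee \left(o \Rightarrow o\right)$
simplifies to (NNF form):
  $\text{True}$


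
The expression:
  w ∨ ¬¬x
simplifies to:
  w ∨ x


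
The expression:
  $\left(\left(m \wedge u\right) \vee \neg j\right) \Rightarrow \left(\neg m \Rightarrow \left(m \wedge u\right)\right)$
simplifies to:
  $j \vee m$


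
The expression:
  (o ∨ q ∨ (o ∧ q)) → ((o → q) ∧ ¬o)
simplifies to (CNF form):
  ¬o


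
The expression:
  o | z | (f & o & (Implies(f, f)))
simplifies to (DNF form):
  o | z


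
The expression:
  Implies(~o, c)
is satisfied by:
  {o: True, c: True}
  {o: True, c: False}
  {c: True, o: False}


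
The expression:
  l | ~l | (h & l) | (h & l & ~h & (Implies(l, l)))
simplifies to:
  True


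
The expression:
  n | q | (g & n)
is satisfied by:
  {n: True, q: True}
  {n: True, q: False}
  {q: True, n: False}


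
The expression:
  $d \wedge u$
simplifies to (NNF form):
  $d \wedge u$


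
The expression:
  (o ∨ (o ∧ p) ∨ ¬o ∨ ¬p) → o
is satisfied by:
  {o: True}


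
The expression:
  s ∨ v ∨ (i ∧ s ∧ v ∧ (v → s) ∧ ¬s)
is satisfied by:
  {v: True, s: True}
  {v: True, s: False}
  {s: True, v: False}


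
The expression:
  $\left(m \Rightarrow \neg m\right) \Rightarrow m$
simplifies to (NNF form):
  $m$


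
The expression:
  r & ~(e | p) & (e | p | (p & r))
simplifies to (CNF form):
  False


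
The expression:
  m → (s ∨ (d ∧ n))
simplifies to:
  s ∨ (d ∧ n) ∨ ¬m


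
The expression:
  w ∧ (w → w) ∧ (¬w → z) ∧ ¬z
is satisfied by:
  {w: True, z: False}


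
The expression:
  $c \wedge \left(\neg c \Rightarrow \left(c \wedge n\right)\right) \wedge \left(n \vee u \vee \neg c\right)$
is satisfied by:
  {c: True, n: True, u: True}
  {c: True, n: True, u: False}
  {c: True, u: True, n: False}


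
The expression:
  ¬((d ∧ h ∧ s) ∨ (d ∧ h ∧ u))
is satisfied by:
  {u: False, s: False, d: False, h: False}
  {s: True, h: False, u: False, d: False}
  {u: True, h: False, s: False, d: False}
  {s: True, u: True, h: False, d: False}
  {h: True, u: False, s: False, d: False}
  {h: True, s: True, u: False, d: False}
  {h: True, u: True, s: False, d: False}
  {h: True, s: True, u: True, d: False}
  {d: True, h: False, u: False, s: False}
  {d: True, s: True, h: False, u: False}
  {d: True, u: True, h: False, s: False}
  {d: True, s: True, u: True, h: False}
  {d: True, h: True, u: False, s: False}


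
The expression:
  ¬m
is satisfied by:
  {m: False}


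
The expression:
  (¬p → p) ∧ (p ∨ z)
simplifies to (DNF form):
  p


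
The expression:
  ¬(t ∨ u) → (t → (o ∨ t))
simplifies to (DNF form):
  True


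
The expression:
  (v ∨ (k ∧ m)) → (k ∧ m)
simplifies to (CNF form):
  (k ∨ ¬v) ∧ (m ∨ ¬v)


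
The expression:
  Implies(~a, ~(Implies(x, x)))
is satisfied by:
  {a: True}


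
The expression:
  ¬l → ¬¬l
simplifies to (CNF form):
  l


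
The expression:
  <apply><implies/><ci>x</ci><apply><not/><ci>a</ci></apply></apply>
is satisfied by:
  {x: False, a: False}
  {a: True, x: False}
  {x: True, a: False}


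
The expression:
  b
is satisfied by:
  {b: True}


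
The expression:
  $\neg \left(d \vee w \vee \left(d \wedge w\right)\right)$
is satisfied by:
  {d: False, w: False}


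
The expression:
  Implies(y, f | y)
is always true.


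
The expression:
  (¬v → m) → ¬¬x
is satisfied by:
  {x: True, v: False, m: False}
  {x: True, m: True, v: False}
  {x: True, v: True, m: False}
  {x: True, m: True, v: True}
  {m: False, v: False, x: False}


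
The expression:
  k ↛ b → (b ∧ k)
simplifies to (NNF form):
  b ∨ ¬k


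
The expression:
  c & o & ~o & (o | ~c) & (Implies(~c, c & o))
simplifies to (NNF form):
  False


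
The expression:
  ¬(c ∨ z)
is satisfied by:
  {z: False, c: False}


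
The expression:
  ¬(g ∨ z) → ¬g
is always true.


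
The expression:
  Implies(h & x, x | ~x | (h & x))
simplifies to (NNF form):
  True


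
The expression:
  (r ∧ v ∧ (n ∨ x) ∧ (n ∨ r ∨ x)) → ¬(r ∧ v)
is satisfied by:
  {n: False, v: False, r: False, x: False}
  {x: True, n: False, v: False, r: False}
  {n: True, x: False, v: False, r: False}
  {x: True, n: True, v: False, r: False}
  {r: True, x: False, n: False, v: False}
  {r: True, x: True, n: False, v: False}
  {r: True, n: True, x: False, v: False}
  {r: True, x: True, n: True, v: False}
  {v: True, r: False, n: False, x: False}
  {v: True, x: True, r: False, n: False}
  {v: True, n: True, r: False, x: False}
  {x: True, v: True, n: True, r: False}
  {v: True, r: True, x: False, n: False}


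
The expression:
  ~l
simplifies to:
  ~l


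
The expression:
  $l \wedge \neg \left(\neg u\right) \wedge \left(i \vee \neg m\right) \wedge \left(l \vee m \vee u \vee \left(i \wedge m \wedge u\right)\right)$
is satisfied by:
  {u: True, i: True, l: True, m: False}
  {u: True, l: True, m: False, i: False}
  {u: True, i: True, m: True, l: True}


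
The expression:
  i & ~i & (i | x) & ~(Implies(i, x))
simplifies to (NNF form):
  False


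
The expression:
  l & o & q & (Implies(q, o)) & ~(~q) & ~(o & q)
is never true.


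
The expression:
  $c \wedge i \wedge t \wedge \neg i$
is never true.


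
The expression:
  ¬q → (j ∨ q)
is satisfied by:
  {q: True, j: True}
  {q: True, j: False}
  {j: True, q: False}


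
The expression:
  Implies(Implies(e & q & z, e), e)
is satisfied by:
  {e: True}


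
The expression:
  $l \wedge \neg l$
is never true.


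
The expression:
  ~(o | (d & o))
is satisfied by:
  {o: False}


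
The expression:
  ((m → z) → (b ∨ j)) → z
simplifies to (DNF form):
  z ∨ (¬b ∧ ¬j ∧ ¬m)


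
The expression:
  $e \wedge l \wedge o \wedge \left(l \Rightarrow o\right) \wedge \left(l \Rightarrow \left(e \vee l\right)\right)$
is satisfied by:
  {e: True, o: True, l: True}


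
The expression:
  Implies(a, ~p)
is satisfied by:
  {p: False, a: False}
  {a: True, p: False}
  {p: True, a: False}


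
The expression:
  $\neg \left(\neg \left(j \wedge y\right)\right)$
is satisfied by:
  {j: True, y: True}


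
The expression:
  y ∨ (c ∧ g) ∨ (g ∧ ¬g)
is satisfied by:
  {y: True, g: True, c: True}
  {y: True, g: True, c: False}
  {y: True, c: True, g: False}
  {y: True, c: False, g: False}
  {g: True, c: True, y: False}


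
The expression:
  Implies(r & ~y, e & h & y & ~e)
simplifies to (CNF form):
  y | ~r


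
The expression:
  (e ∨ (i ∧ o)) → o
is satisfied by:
  {o: True, e: False}
  {e: False, o: False}
  {e: True, o: True}


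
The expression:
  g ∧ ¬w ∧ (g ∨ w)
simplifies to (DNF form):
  g ∧ ¬w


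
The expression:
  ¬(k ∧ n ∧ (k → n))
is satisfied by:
  {k: False, n: False}
  {n: True, k: False}
  {k: True, n: False}


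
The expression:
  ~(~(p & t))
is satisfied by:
  {t: True, p: True}


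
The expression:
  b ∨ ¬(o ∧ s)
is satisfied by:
  {b: True, s: False, o: False}
  {s: False, o: False, b: False}
  {b: True, o: True, s: False}
  {o: True, s: False, b: False}
  {b: True, s: True, o: False}
  {s: True, b: False, o: False}
  {b: True, o: True, s: True}


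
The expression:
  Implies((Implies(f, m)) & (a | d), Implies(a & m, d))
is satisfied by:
  {d: True, m: False, a: False}
  {m: False, a: False, d: False}
  {d: True, a: True, m: False}
  {a: True, m: False, d: False}
  {d: True, m: True, a: False}
  {m: True, d: False, a: False}
  {d: True, a: True, m: True}


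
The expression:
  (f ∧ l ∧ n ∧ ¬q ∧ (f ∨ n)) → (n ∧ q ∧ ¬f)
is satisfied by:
  {q: True, l: False, n: False, f: False}
  {f: False, l: False, q: False, n: False}
  {f: True, q: True, l: False, n: False}
  {f: True, l: False, q: False, n: False}
  {n: True, q: True, f: False, l: False}
  {n: True, f: False, l: False, q: False}
  {n: True, f: True, q: True, l: False}
  {n: True, f: True, l: False, q: False}
  {q: True, l: True, n: False, f: False}
  {l: True, n: False, q: False, f: False}
  {f: True, l: True, q: True, n: False}
  {f: True, l: True, n: False, q: False}
  {q: True, l: True, n: True, f: False}
  {l: True, n: True, f: False, q: False}
  {f: True, l: True, n: True, q: True}


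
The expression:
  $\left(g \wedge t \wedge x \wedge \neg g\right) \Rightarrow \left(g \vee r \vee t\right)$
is always true.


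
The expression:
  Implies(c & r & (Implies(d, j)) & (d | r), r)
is always true.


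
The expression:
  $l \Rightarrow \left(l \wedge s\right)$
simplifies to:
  $s \vee \neg l$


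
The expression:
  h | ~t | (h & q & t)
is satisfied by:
  {h: True, t: False}
  {t: False, h: False}
  {t: True, h: True}


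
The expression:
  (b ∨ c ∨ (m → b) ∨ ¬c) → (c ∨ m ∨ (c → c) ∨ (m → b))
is always true.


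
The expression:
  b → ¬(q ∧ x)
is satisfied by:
  {q: False, x: False, b: False}
  {b: True, q: False, x: False}
  {x: True, q: False, b: False}
  {b: True, x: True, q: False}
  {q: True, b: False, x: False}
  {b: True, q: True, x: False}
  {x: True, q: True, b: False}


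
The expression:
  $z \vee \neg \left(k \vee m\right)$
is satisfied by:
  {z: True, k: False, m: False}
  {z: True, m: True, k: False}
  {z: True, k: True, m: False}
  {z: True, m: True, k: True}
  {m: False, k: False, z: False}


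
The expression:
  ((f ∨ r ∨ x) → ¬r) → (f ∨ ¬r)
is always true.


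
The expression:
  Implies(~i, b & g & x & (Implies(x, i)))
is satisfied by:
  {i: True}


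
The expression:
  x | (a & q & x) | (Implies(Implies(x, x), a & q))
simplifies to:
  x | (a & q)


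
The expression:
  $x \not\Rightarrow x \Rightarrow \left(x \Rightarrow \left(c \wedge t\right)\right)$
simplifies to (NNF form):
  $\text{True}$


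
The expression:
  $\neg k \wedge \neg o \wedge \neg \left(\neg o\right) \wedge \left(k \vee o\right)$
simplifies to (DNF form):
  $\text{False}$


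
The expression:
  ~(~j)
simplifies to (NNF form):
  j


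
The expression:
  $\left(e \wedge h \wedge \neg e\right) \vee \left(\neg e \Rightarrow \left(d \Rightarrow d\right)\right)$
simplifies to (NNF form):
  $\text{True}$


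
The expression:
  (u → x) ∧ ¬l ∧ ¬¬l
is never true.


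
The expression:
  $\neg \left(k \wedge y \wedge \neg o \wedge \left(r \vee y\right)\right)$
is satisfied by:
  {o: True, k: False, y: False}
  {k: False, y: False, o: False}
  {y: True, o: True, k: False}
  {y: True, k: False, o: False}
  {o: True, k: True, y: False}
  {k: True, o: False, y: False}
  {y: True, k: True, o: True}


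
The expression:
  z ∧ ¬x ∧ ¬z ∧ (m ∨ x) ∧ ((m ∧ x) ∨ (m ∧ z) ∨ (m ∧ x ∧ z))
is never true.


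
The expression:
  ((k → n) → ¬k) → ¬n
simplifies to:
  k ∨ ¬n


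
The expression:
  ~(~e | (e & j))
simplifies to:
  e & ~j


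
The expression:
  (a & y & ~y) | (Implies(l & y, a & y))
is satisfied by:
  {a: True, l: False, y: False}
  {l: False, y: False, a: False}
  {a: True, y: True, l: False}
  {y: True, l: False, a: False}
  {a: True, l: True, y: False}
  {l: True, a: False, y: False}
  {a: True, y: True, l: True}


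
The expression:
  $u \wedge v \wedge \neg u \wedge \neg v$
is never true.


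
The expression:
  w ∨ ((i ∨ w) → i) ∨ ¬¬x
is always true.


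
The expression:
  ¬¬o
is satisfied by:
  {o: True}


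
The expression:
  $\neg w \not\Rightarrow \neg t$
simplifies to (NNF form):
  $t \wedge \neg w$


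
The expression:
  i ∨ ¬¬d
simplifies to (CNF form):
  d ∨ i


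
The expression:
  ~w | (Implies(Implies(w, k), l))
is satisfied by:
  {l: True, w: False, k: False}
  {w: False, k: False, l: False}
  {l: True, k: True, w: False}
  {k: True, w: False, l: False}
  {l: True, w: True, k: False}
  {w: True, l: False, k: False}
  {l: True, k: True, w: True}


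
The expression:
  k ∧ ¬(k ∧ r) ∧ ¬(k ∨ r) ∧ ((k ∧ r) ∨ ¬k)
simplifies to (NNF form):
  False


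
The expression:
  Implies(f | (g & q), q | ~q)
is always true.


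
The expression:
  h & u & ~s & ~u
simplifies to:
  False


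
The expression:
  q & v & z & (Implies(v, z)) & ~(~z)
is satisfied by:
  {z: True, q: True, v: True}


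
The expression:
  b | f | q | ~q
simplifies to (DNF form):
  True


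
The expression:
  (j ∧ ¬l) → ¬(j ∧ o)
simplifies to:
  l ∨ ¬j ∨ ¬o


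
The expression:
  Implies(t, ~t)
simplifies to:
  ~t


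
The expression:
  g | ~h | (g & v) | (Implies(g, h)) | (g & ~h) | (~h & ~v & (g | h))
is always true.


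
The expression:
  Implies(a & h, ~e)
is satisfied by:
  {h: False, e: False, a: False}
  {a: True, h: False, e: False}
  {e: True, h: False, a: False}
  {a: True, e: True, h: False}
  {h: True, a: False, e: False}
  {a: True, h: True, e: False}
  {e: True, h: True, a: False}


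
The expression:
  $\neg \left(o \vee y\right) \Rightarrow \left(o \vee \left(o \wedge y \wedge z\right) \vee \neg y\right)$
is always true.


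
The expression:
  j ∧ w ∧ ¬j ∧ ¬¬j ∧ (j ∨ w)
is never true.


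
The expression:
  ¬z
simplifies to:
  ¬z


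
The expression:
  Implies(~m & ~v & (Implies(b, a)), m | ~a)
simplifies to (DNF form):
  m | v | ~a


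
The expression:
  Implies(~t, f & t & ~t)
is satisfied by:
  {t: True}


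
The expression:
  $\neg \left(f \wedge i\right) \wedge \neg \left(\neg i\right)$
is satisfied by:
  {i: True, f: False}


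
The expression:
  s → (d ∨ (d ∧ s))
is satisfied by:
  {d: True, s: False}
  {s: False, d: False}
  {s: True, d: True}


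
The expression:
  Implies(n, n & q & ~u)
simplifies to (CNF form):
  (q | ~n) & (~n | ~u)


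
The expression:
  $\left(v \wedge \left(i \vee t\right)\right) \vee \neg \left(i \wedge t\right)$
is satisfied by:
  {v: True, t: False, i: False}
  {t: False, i: False, v: False}
  {v: True, i: True, t: False}
  {i: True, t: False, v: False}
  {v: True, t: True, i: False}
  {t: True, v: False, i: False}
  {v: True, i: True, t: True}


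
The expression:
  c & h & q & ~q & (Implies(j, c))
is never true.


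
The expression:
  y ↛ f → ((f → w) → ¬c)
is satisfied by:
  {f: True, c: False, y: False}
  {f: False, c: False, y: False}
  {y: True, f: True, c: False}
  {y: True, f: False, c: False}
  {c: True, f: True, y: False}
  {c: True, f: False, y: False}
  {c: True, y: True, f: True}


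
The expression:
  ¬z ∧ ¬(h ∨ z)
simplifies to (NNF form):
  ¬h ∧ ¬z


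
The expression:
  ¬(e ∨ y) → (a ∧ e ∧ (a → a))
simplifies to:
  e ∨ y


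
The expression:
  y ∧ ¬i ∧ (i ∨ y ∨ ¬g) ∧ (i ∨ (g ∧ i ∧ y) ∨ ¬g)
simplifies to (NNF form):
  y ∧ ¬g ∧ ¬i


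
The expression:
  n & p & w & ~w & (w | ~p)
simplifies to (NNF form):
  False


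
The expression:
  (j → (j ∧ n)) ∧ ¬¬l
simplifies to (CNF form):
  l ∧ (n ∨ ¬j)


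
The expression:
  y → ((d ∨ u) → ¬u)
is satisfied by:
  {u: False, y: False}
  {y: True, u: False}
  {u: True, y: False}


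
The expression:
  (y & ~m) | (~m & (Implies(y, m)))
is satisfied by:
  {m: False}


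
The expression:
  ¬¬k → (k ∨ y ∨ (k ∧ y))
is always true.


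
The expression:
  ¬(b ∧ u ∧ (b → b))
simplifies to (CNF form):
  ¬b ∨ ¬u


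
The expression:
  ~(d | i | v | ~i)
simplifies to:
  False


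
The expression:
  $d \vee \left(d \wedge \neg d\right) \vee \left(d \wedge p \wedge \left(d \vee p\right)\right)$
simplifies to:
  $d$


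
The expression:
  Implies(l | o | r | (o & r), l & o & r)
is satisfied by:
  {l: False, r: False, o: False}
  {r: True, o: True, l: True}


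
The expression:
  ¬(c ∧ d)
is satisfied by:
  {c: False, d: False}
  {d: True, c: False}
  {c: True, d: False}


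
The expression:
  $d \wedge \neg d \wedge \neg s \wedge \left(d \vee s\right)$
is never true.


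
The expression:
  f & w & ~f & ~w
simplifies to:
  False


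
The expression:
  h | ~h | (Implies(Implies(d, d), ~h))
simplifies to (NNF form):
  True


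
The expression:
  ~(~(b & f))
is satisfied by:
  {b: True, f: True}


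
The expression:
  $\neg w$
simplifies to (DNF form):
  $\neg w$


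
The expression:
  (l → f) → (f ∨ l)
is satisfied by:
  {l: True, f: True}
  {l: True, f: False}
  {f: True, l: False}


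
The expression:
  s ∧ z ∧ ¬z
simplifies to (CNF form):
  False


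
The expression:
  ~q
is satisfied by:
  {q: False}


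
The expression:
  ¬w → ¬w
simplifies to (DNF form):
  True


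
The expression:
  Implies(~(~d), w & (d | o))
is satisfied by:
  {w: True, d: False}
  {d: False, w: False}
  {d: True, w: True}


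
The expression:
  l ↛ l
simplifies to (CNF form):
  False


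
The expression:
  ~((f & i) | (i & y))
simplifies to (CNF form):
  (~f | ~i) & (~i | ~y)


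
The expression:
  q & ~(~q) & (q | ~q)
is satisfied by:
  {q: True}


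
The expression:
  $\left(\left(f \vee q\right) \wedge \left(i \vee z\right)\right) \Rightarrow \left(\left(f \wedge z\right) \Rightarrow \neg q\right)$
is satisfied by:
  {z: False, q: False, f: False}
  {f: True, z: False, q: False}
  {q: True, z: False, f: False}
  {f: True, q: True, z: False}
  {z: True, f: False, q: False}
  {f: True, z: True, q: False}
  {q: True, z: True, f: False}


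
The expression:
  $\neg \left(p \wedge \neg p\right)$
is always true.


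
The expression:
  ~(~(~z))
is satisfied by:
  {z: False}


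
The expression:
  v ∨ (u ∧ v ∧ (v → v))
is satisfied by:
  {v: True}


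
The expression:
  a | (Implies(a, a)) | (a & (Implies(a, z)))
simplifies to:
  True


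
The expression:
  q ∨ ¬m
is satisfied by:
  {q: True, m: False}
  {m: False, q: False}
  {m: True, q: True}


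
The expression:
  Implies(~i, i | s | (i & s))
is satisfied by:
  {i: True, s: True}
  {i: True, s: False}
  {s: True, i: False}


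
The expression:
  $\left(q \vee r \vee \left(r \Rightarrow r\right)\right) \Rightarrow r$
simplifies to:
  $r$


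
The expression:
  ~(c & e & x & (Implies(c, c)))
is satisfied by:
  {c: False, x: False, e: False}
  {e: True, c: False, x: False}
  {x: True, c: False, e: False}
  {e: True, x: True, c: False}
  {c: True, e: False, x: False}
  {e: True, c: True, x: False}
  {x: True, c: True, e: False}


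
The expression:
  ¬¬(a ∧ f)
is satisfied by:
  {a: True, f: True}


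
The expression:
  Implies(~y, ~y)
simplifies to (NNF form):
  True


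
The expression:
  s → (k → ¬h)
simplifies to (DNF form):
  ¬h ∨ ¬k ∨ ¬s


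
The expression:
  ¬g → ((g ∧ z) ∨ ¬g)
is always true.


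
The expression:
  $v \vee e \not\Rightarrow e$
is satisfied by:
  {v: True}


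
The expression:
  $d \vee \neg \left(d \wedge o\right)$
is always true.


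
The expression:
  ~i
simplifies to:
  ~i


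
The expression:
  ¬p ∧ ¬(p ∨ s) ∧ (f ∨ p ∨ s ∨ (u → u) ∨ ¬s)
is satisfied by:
  {p: False, s: False}


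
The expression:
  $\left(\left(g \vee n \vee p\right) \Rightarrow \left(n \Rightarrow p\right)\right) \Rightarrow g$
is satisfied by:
  {g: True, n: True, p: False}
  {g: True, n: False, p: False}
  {g: True, p: True, n: True}
  {g: True, p: True, n: False}
  {n: True, p: False, g: False}


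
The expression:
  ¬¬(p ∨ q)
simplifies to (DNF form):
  p ∨ q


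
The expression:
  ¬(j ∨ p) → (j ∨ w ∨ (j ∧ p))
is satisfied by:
  {p: True, w: True, j: True}
  {p: True, w: True, j: False}
  {p: True, j: True, w: False}
  {p: True, j: False, w: False}
  {w: True, j: True, p: False}
  {w: True, j: False, p: False}
  {j: True, w: False, p: False}


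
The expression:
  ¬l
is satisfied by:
  {l: False}


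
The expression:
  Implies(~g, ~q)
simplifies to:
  g | ~q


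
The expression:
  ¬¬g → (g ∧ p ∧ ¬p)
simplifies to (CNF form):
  ¬g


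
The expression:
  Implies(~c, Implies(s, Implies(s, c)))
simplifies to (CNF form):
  c | ~s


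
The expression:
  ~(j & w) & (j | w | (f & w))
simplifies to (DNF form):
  (j & ~w) | (w & ~j)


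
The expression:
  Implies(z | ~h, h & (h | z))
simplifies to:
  h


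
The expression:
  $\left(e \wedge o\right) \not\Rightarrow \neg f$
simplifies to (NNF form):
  $e \wedge f \wedge o$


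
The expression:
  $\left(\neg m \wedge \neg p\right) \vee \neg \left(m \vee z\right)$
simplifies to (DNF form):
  $\left(\neg m \wedge \neg p\right) \vee \left(\neg m \wedge \neg z\right)$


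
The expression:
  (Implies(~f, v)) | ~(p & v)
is always true.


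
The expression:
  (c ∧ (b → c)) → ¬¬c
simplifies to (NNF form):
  True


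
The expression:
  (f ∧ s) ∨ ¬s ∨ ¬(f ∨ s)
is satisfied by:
  {f: True, s: False}
  {s: False, f: False}
  {s: True, f: True}


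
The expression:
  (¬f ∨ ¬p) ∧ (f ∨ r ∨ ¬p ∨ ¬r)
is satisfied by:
  {p: False, f: False}
  {f: True, p: False}
  {p: True, f: False}


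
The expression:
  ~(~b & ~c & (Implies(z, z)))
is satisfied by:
  {b: True, c: True}
  {b: True, c: False}
  {c: True, b: False}


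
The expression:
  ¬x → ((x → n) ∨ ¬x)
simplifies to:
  True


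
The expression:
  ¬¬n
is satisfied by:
  {n: True}


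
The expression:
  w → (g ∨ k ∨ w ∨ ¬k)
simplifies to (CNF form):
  True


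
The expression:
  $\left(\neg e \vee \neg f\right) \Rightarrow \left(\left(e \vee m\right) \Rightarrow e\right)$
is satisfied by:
  {e: True, m: False}
  {m: False, e: False}
  {m: True, e: True}


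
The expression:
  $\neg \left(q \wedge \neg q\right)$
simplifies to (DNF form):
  $\text{True}$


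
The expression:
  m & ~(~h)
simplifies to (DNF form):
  h & m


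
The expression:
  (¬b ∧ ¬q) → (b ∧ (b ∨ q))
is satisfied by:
  {b: True, q: True}
  {b: True, q: False}
  {q: True, b: False}


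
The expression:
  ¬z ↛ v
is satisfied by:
  {v: False, z: False}


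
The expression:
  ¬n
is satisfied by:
  {n: False}


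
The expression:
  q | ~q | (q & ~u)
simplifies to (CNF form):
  True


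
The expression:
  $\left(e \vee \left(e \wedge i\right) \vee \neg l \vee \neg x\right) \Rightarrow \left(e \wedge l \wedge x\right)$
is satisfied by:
  {x: True, l: True}


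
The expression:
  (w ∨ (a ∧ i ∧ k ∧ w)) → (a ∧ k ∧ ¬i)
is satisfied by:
  {a: True, k: True, i: False, w: False}
  {a: True, i: False, k: False, w: False}
  {k: True, a: False, i: False, w: False}
  {a: False, i: False, k: False, w: False}
  {a: True, k: True, i: True, w: False}
  {a: True, i: True, k: False, w: False}
  {k: True, i: True, a: False, w: False}
  {i: True, a: False, k: False, w: False}
  {w: True, a: True, k: True, i: False}


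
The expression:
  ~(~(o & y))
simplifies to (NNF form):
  o & y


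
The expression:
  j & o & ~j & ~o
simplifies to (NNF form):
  False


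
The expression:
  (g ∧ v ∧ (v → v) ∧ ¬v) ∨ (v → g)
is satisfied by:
  {g: True, v: False}
  {v: False, g: False}
  {v: True, g: True}


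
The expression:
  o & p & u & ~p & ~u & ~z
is never true.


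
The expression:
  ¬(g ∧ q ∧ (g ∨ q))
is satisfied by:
  {g: False, q: False}
  {q: True, g: False}
  {g: True, q: False}


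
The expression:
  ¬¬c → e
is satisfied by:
  {e: True, c: False}
  {c: False, e: False}
  {c: True, e: True}


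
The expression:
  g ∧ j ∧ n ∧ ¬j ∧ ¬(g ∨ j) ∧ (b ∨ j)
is never true.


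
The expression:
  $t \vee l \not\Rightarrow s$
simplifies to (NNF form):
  $t \vee \left(l \wedge \neg s\right)$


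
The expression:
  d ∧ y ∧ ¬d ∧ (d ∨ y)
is never true.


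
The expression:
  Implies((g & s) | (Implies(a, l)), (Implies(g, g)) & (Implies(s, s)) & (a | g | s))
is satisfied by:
  {a: True, g: True, s: True}
  {a: True, g: True, s: False}
  {a: True, s: True, g: False}
  {a: True, s: False, g: False}
  {g: True, s: True, a: False}
  {g: True, s: False, a: False}
  {s: True, g: False, a: False}


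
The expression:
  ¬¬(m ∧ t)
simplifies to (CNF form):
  m ∧ t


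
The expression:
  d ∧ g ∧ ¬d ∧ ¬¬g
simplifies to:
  False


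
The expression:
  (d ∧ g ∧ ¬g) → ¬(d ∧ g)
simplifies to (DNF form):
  True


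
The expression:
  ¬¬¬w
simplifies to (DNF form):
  ¬w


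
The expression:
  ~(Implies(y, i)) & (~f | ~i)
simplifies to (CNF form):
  y & ~i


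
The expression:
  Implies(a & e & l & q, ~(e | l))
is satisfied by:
  {l: False, e: False, q: False, a: False}
  {a: True, l: False, e: False, q: False}
  {q: True, l: False, e: False, a: False}
  {a: True, q: True, l: False, e: False}
  {e: True, a: False, l: False, q: False}
  {a: True, e: True, l: False, q: False}
  {q: True, e: True, a: False, l: False}
  {a: True, q: True, e: True, l: False}
  {l: True, q: False, e: False, a: False}
  {a: True, l: True, q: False, e: False}
  {q: True, l: True, a: False, e: False}
  {a: True, q: True, l: True, e: False}
  {e: True, l: True, q: False, a: False}
  {a: True, e: True, l: True, q: False}
  {q: True, e: True, l: True, a: False}


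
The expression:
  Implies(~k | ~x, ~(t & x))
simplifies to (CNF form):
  k | ~t | ~x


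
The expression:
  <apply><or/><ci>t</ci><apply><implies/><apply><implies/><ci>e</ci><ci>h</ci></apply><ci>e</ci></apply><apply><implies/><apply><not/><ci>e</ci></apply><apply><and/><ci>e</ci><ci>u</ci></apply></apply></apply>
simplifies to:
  <apply><or/><ci>e</ci><ci>t</ci></apply>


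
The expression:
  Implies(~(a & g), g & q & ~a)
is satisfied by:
  {g: True, a: True, q: True}
  {g: True, a: True, q: False}
  {g: True, q: True, a: False}


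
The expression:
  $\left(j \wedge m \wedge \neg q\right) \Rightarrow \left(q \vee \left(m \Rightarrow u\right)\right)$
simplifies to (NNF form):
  $q \vee u \vee \neg j \vee \neg m$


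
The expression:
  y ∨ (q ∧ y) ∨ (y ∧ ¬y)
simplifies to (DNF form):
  y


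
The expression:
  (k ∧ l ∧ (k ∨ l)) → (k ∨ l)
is always true.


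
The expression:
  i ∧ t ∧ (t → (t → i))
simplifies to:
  i ∧ t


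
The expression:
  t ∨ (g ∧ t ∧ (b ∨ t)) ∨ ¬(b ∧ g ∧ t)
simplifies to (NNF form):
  True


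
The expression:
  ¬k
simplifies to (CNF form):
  ¬k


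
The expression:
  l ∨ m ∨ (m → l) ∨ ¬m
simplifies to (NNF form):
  True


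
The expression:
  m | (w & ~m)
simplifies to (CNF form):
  m | w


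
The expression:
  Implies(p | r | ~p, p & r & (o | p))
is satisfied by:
  {r: True, p: True}


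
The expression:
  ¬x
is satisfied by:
  {x: False}


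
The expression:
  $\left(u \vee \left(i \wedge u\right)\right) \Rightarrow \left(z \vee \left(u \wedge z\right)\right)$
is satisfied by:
  {z: True, u: False}
  {u: False, z: False}
  {u: True, z: True}


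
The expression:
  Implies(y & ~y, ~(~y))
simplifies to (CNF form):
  True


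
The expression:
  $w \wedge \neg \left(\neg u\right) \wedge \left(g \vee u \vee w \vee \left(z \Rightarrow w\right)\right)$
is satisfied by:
  {u: True, w: True}


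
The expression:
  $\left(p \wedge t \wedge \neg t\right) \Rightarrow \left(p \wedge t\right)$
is always true.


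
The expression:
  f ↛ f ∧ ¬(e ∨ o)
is never true.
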